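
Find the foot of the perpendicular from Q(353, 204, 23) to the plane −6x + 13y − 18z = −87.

(8173/23, 4575/23, 691/23)

n = (−6, 13, −18), |n|² = 529, and n·Q − (-87) = 207.
t = 207/529 = 9/23, so the foot is Q − t·n = (353, 204, 23) − (9/23)·(−6, 13, −18) = (8173/23, 4575/23, 691/23).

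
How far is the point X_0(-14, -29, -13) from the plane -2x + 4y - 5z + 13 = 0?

2√5/3

n = (-2, 4, -5); n·P − (-13) = -10; |n| = 3√5; distance = 10/(3√5) = 2√5/3.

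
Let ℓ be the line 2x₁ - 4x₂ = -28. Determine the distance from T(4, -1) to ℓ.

d = |2·4 + (-4)·(-1) − (-28)| / √(4 + 16) = |40|/(2√5) = 4√5.

4√5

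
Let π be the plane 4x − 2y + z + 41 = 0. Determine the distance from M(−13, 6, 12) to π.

d = |4·(-13) + (-2)·6 + 1·12 − (-41)| / √(16 + 4 + 1) = |-11| / √21 = 11/√21.

11√21/21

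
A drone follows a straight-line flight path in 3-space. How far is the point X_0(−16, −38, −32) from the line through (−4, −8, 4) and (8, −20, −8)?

6√38

A direction vector is d = (12, −12, −12).
AP = (−12, −30, −36), and AP × d = (−72, −576, 504).
|AP × d|² = 590976 and |d|² = 432, so the distance is √(590976/432) = √1368 = 6√38.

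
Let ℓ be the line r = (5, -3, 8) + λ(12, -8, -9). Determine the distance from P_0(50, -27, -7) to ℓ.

15

Direction vector d = (12, -8, -9).
AP = (45, -24, -15), and AP × d = (96, 225, -72).
|AP × d|² = 65025 and |d|² = 289, so the distance is √(65025/289) = √225 = 15.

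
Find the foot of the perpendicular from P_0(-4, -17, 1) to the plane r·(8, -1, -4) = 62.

(4, -18, -3)

The perpendicular from P_0 has direction n = (8, -1, -4): r = (-4, -17, 1) + t(8, -1, -4).
Substitute into the plane: n·(P_0 + tn) = 62 gives -19 + 81t = 62, so t = 1.
Foot = (-4, -17, 1) + 1·(8, -1, -4) = (4, -18, -3).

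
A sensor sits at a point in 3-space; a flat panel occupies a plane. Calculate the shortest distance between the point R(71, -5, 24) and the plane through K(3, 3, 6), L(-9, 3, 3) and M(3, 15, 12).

20√21/21

KL = (-12, 0, -3) and KM = (0, 12, 6), so a normal is n = KL × KM = (36, 72, -144).
Then n·(71, -5, 24) - (-540) = -720.
|n| = √(1296 + 5184 + 20736) = 36√21, so the distance is |-720|/(36√21) = 20√21/21.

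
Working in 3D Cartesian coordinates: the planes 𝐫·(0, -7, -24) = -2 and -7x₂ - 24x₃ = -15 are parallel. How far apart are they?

13/25

With common normal n = (0, -7, -24) (|n| = 25), the distance is |(-2) − (-15)|/|n| = 13/25.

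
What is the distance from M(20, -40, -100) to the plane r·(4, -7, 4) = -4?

4

d = |4·20 + (-7)·(-40) + 4·(-100) − (-4)| / √(16 + 49 + 16) = |-36| / 9 = 4.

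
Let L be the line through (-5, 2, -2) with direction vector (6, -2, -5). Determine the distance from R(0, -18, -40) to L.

√829

Direction vector d = (6, -2, -5).
AP = (5, -20, -38), and AP × d = (24, -203, 110).
|AP × d|² = 53885 and |d|² = 65, so the distance is √(53885/65) = √829.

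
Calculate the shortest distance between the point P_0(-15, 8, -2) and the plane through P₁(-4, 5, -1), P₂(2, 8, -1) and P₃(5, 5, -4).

P₁P₂ = (6, 3, 0) and P₁P₃ = (9, 0, -3), so a normal is n = P₁P₂ × P₁P₃ = (-9, 18, -27).
Then n·(-15, 8, -2) - 153 = 180.
|n| = √(81 + 324 + 729) = 9√14, so the distance is |180|/(9√14) = 20/√14.

20/√14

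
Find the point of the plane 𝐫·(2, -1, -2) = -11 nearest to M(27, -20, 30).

(193/9, -155/9, 320/9)

The perpendicular from M has direction n = (2, -1, -2): r = (27, -20, 30) + t(2, -1, -2).
Substitute into the plane: n·(M + tn) = -11 gives 14 + 9t = -11, so t = -25/9.
Foot = (27, -20, 30) + (-25/9)·(2, -1, -2) = (193/9, -155/9, 320/9).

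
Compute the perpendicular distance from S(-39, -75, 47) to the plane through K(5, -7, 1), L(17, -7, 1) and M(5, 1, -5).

KL = (12, 0, 0) and KM = (0, 8, -6), so a normal is n = KL × KM = (0, 72, 96).
n = (0, 72, 96); n·P − (-408) = -480; |n| = 120; distance = 480/120 = 4.

4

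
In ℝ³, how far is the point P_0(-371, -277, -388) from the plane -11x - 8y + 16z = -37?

d = |(-11)·(-371) + (-8)·(-277) + 16·(-388) − (-37)| / √(121 + 64 + 256) = |126| / 21 = 6.

6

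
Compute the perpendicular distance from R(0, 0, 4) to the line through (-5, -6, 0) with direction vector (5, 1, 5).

√26

Direction vector d = (5, 1, 5).
AP = (5, 6, 4), and AP × d = (26, -5, -25).
|AP × d|² = 1326 and |d|² = 51, so the distance is √(1326/51) = √26.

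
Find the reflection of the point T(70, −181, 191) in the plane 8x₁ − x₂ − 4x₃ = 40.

With n = (8, −1, −4), the signed offset is (n·T − 40)/|n|² = -63/81 = -7/9.
T' = T − 2t·n = (70, −181, 191) − (-14/9)·(8, −1, −4) = (742/9, −1643/9, 1663/9).

(742/9, -1643/9, 1663/9)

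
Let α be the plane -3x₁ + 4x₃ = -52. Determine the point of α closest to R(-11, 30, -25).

(-64/5, 30, -113/5)

The perpendicular from R has direction n = (-3, 0, 4): r = (-11, 30, -25) + t(-3, 0, 4).
Substitute into the plane: n·(R + tn) = -52 gives -67 + 25t = -52, so t = 3/5.
Foot = (-11, 30, -25) + (3/5)·(-3, 0, 4) = (-64/5, 30, -113/5).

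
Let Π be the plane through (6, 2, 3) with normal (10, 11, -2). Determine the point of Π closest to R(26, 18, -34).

(6, -4, -30)

n = (10, 11, -2), |n|² = 225, and n·R − 76 = 450.
t = 450/225 = 2, so the foot is R − t·n = (26, 18, -34) − 2·(10, 11, -2) = (6, -4, -30).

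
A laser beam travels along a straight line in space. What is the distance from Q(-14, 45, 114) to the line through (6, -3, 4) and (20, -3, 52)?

A direction vector is d = (14, 0, 48).
AP = (-20, 48, 110), and AP × d = (2304, 2500, -672).
|AP × d|² = 12010000 and |d|² = 2500, so the distance is √(12010000/2500) = √4804 = 2√1201.

2√1201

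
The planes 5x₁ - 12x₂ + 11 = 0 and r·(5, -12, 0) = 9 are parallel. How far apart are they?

20/13

Both planes have normal n = (5, -12, 0), |n| = 13. Any point on the first plane is at distance |9 − (-11)|/|n| = 20/13 from the second.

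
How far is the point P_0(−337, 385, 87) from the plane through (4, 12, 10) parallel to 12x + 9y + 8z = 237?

7

Parallel planes share the normal n = (12, 9, 8); since (4, 12, 10) lies on the plane, its equation is 12x + 9y + 8z = 236.
n = (12, 9, 8); n·P − 236 = -119; |n| = 17; distance = 119/17 = 7.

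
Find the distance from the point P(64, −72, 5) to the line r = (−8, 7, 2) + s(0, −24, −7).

Direction vector d = (0, −24, −7).
AP = (72, −79, 3); AP·d = 1875, |AP|² = 11434, |d|² = 625.
distance² = |AP|² − (AP·d)²/|d|² = 11434 − 3515625/625 = 5809, so the distance is √5809.

√5809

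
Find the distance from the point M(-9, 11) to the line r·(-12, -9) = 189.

The normal to the line is n = (-12, -9) with |n| = 15.
|n·M − 189| = |9 − 189| = 180, so the distance is 180/15 = 12.

12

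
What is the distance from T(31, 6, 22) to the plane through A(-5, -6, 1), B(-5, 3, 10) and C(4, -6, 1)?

9√2/2

AB = (0, 9, 9) and AC = (9, 0, 0), so a normal is n = AB × AC = (0, 81, -81).
n = (0, 81, -81); n·P − (-567) = -729; |n| = 81√2; distance = 729/(81√2) = 9/√2.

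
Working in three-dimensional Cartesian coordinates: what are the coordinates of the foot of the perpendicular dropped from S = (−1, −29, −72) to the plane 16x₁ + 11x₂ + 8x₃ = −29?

(31, -7, -56)

The perpendicular from S has direction n = (16, 11, 8): r = (−1, −29, −72) + t(16, 11, 8).
Substitute into the plane: n·(S + tn) = -29 gives -911 + 441t = -29, so t = 2.
Foot = (−1, −29, −72) + 2·(16, 11, 8) = (31, −7, −56).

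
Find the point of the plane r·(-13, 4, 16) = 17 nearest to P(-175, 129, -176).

n = (-13, 4, 16), |n|² = 441, and n·P − 17 = -42.
t = -42/441 = -2/21, so the foot is P − t·n = (-175, 129, -176) − (-2/21)·(-13, 4, 16) = (-3701/21, 2717/21, -3664/21).

(-3701/21, 2717/21, -3664/21)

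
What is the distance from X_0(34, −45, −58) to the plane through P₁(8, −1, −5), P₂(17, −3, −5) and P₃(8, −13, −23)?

P₁P₂ = (9, −2, 0) and P₁P₃ = (0, −12, −18), so a normal is n = P₁P₂ × P₁P₃ = (36, 162, −108).
Then n·(34, −45, −58) − 666 = −468.
|n| = √(1296 + 26244 + 11664) = 198, so the distance is |-468|/198 = 26/11.

26/11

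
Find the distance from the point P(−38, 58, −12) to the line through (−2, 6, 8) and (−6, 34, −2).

A direction vector is d = (−4, 28, −10).
AP = (−36, 52, −20), and AP × d = (40, −280, −800).
|AP × d|² = 720000 and |d|² = 900, so the distance is √(720000/900) = √800 = 20√2.

20√2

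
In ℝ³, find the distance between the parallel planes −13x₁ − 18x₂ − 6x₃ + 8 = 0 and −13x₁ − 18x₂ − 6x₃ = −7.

With common normal n = (−13, −18, −6) (|n| = 23), the distance is |(-8) − (-7)|/|n| = 1/23.

1/23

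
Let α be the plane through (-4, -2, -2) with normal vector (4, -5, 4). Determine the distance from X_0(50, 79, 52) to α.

9√57/19

The plane has equation n·(r − (-4, -2, -2)) = 0, i.e. n·r = -14.
Then n·(50, 79, 52) - (-14) = 27.
|n| = √(16 + 25 + 16) = √57, so the distance is |27|/√57 = 9√57/19.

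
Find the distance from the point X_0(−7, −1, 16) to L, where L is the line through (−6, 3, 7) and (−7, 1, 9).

√17

A direction vector is d = (−1, −2, 2).
AP = (−1, −4, 9), and AP × d = (10, −7, −2).
|AP × d|² = 153 and |d|² = 9, so the distance is √(153/9) = √17.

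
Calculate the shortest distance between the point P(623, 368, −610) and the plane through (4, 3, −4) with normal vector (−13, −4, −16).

The plane has equation n·(r − (4, 3, −4)) = 0, i.e. n·r = 0.
Then n·(623, 368, −610) − 0 = 189.
|n| = √(169 + 16 + 256) = 21, so the distance is |189|/21 = 9.

9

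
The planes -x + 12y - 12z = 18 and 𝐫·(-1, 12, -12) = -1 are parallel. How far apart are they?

19/17

Both planes have normal n = (-1, 12, -12), |n| = 17. Any point on the first plane is at distance |(-1) − 18|/|n| = 19/17 from the second.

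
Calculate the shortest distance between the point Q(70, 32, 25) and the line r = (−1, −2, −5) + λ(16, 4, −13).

√5333

Direction vector d = (16, 4, −13).
AP = (71, 34, 30); AP·d = 882, |AP|² = 7097, |d|² = 441.
distance² = |AP|² − (AP·d)²/|d|² = 7097 − 777924/441 = 5333, so the distance is √5333.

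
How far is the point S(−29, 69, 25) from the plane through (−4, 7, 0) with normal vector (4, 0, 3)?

The plane has equation n·(r − (−4, 7, 0)) = 0, i.e. n·r = -16.
d = |4·(-29) + 3·25 − (-16)| / √(16 + 0 + 9) = |-25| / 5 = 5.

5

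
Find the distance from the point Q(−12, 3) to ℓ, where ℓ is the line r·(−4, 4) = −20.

10√2

d = |(-4)·(-12) + 4·3 − (-20)| / √(16 + 16) = |80|/(4√2) = 10√2.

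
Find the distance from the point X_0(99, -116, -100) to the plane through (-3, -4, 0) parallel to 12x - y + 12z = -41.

Parallel planes share the normal n = (12, -1, 12); since (-3, -4, 0) lies on the plane, its equation is 12x - y + 12z = -32.
Then n·(99, -116, -100) - (-32) = 136.
|n| = √(144 + 1 + 144) = 17, so the distance is |136|/17 = 8.

8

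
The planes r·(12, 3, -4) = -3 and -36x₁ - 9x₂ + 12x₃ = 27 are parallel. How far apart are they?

Divide the second equation by -3 to match normals: 12x₁ + 3x₂ - 4x₃ = -9.
Both planes have normal n = (12, 3, -4), |n| = 13. Any point on the first plane is at distance |(-9) − (-3)|/|n| = 6/13 from the second.

6/13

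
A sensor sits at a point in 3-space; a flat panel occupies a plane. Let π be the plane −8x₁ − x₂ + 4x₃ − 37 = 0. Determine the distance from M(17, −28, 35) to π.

5/9

Normal vector n = (−8, −1, 4), and n·(17, −28, 35) − 37 = −5.
|n| = √(64 + 1 + 16) = 9, so the distance is |-5|/9 = 5/9.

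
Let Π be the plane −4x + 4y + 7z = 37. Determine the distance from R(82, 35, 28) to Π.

29/9

Normal vector n = (−4, 4, 7), and n·(82, 35, 28) − 37 = −29.
|n| = √(16 + 16 + 49) = 9, so the distance is |-29|/9 = 29/9.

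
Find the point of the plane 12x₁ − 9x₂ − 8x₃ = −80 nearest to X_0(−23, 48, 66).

The perpendicular from X_0 has direction n = (12, −9, −8): r = (−23, 48, 66) + t(12, −9, −8).
Substitute into the plane: n·(X_0 + tn) = -80 gives -1236 + 289t = -80, so t = 4.
Foot = (−23, 48, 66) + 4·(12, −9, −8) = (25, 12, 34).

(25, 12, 34)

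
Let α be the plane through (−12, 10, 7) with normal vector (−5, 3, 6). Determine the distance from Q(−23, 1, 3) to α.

4/√70

The plane has equation n·(r − (−12, 10, 7)) = 0, i.e. n·r = 132.
n = (−5, 3, 6); n·P − 132 = 4; |n| = √70; distance = 4/√70.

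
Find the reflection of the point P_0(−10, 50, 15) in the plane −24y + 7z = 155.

With n = (0, −24, 7), the signed offset is (n·P_0 − 155)/|n|² = -1250/625 = -2.
P_0' = P_0 − 2t·n = (−10, 50, 15) − (-4)·(0, −24, 7) = (−10, −46, 43).

(-10, -46, 43)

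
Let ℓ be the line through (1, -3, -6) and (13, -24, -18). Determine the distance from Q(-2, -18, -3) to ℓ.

9√2

A direction vector is d = (12, -21, -12).
AP = (-3, -15, 3), and AP × d = (243, 0, 243).
|AP × d|² = 118098 and |d|² = 729, so the distance is √(118098/729) = √162 = 9√2.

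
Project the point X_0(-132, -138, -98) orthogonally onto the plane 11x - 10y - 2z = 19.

The perpendicular from X_0 has direction n = (11, -10, -2): r = (-132, -138, -98) + λ(11, -10, -2).
Substitute into the plane: n·(X_0 + λn) = 19 gives 124 + 225λ = 19, so λ = -7/15.
Foot = (-132, -138, -98) + (-7/15)·(11, -10, -2) = (-2057/15, -400/3, -1456/15).

(-2057/15, -400/3, -1456/15)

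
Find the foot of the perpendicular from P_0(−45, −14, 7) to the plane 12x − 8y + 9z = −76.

n = (12, −8, 9), |n|² = 289, and n·P_0 − (-76) = -289.
t = -289/289 = -1, so the foot is P_0 − t·n = (−45, −14, 7) − (-1)·(12, −8, 9) = (−33, −22, 16).

(-33, -22, 16)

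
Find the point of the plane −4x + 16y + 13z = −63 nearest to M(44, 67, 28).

(56, 19, -11)

The perpendicular from M has direction n = (−4, 16, 13): r = (44, 67, 28) + μ(−4, 16, 13).
Substitute into the plane: n·(M + μn) = -63 gives 1260 + 441μ = -63, so μ = -3.
Foot = (44, 67, 28) + (-3)·(−4, 16, 13) = (56, 19, −11).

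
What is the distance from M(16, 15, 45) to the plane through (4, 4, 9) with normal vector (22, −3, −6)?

The plane has equation n·(r − (4, 4, 9)) = 0, i.e. n·r = 22.
Then n·(16, 15, 45) − 22 = 15.
|n| = √(484 + 9 + 36) = 23, so the distance is |15|/23 = 15/23.

15/23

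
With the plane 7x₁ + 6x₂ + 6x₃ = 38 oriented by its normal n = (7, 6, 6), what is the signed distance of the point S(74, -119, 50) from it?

n·S − 38 = 66.
|n| = 11, so the signed distance is 66/11 = 6.

6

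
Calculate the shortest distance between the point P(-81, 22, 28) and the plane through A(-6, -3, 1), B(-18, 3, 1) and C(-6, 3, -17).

3

AB = (-12, 6, 0) and AC = (0, 6, -18), so a normal is n = AB × AC = (-108, -216, -72).
Then n·(-81, 22, 28) - 1224 = 756.
|n| = √(11664 + 46656 + 5184) = 252, so the distance is |756|/252 = 3.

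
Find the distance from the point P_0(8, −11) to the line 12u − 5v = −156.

307/13

The normal to the line is n = (12, −5) with |n| = 13.
|n·P_0 − (-156)| = |151 − (-156)| = 307, so the distance is 307/13.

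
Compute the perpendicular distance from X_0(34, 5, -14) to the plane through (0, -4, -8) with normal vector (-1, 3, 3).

The plane has equation n·(r − (0, -4, -8)) = 0, i.e. n·r = -36.
n = (-1, 3, 3); n·P − (-36) = -25; |n| = √19; distance = 25/√19 = 25√19/19.

25/√19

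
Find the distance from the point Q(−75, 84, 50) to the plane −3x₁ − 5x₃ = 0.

25/√34

Normal vector n = (−3, 0, −5), and n·(−75, 84, 50) − 0 = −25.
|n| = √(9 + 0 + 25) = √34, so the distance is |-25|/√34 = 25√34/34.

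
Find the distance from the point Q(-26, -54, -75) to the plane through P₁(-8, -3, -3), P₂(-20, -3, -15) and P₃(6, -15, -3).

3

P₁P₂ = (-12, 0, -12) and P₁P₃ = (14, -12, 0), so a normal is n = P₁P₂ × P₁P₃ = (-144, -168, 144).
d = |(-144)·(-26) + (-168)·(-54) + 144·(-75) − 1224| / √(20736 + 28224 + 20736) = |792| / 264 = 3.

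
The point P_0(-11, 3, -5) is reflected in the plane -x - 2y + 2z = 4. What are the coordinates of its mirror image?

(-13, -1, -1)

n = (-1, -2, 2), |n|² = 9, n·P_0 − 4 = -9, so t = -9/9 = -1.
Foot F = P_0 − (-1)·n = (-12, 1, -3); the reflection is 2F − P_0 = (-13, -1, -1).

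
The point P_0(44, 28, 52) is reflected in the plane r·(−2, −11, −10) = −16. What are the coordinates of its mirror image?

(28, -60, -28)

n = (−2, −11, −10), |n|² = 225, n·P_0 − (-16) = -900, so t = -900/225 = -4.
Foot F = P_0 − (-4)·n = (36, −16, 12); the reflection is 2F − P_0 = (28, −60, −28).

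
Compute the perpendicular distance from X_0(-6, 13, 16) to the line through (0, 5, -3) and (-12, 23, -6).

2√102

A direction vector is d = (-12, 18, -3).
AP = (-6, 8, 19), and AP × d = (-366, -246, -12).
|AP × d|² = 194616 and |d|² = 477, so the distance is √(194616/477) = √408 = 2√102.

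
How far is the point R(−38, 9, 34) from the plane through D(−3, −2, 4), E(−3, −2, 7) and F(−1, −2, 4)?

11

DE = (0, 0, 3) and DF = (2, 0, 0), so a normal is n = DE × DF = (0, 6, 0).
Then n·(−38, 9, 34) − (−12) = 66.
|n| = √(0 + 36 + 0) = 6, so the distance is |66|/6 = 11.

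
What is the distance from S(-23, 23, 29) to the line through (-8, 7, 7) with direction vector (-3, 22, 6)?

Direction vector d = (-3, 22, 6).
AP = (-15, 16, 22), and AP × d = (-388, 24, -282).
|AP × d|² = 230644 and |d|² = 529, so the distance is √(230644/529) = √436 = 2√109.

2√109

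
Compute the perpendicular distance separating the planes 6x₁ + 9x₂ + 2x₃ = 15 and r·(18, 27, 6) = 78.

1

Divide the second equation by 3 to match normals: 6x₁ + 9x₂ + 2x₃ = 26.
With common normal n = (6, 9, 2) (|n| = 11), the distance is |15 − 26|/|n| = 11/11 = 1.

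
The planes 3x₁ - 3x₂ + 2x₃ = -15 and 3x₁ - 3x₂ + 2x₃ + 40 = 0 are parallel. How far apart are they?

25/√22

With common normal n = (3, -3, 2) (|n| = √22), the distance is |(-15) − (-40)|/|n| = 25/√22.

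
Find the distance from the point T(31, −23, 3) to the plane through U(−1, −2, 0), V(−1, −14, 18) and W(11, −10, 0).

UV = (0, −12, 18) and UW = (12, −8, 0), so a normal is n = UV × UW = (144, 216, 144).
d = |144·31 + 216·(-23) + 144·3 − (-576)| / √(20736 + 46656 + 20736) = |504| / (72√17) = 7/√17.

7/√17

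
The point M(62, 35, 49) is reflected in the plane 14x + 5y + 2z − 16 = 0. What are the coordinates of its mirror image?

(-78, -15, 29)

With n = (14, 5, 2), the signed offset is (n·M − 16)/|n|² = 1125/225 = 5.
M' = M − 2t·n = (62, 35, 49) − 10·(14, 5, 2) = (−78, −15, 29).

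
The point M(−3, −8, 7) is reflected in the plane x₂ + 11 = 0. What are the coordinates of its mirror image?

n = (0, 1, 0), |n|² = 1, n·M − (-11) = 3, so t = 3/1 = 3.
Foot F = M − 3·n = (−3, −11, 7); the reflection is 2F − M = (−3, −14, 7).

(-3, -14, 7)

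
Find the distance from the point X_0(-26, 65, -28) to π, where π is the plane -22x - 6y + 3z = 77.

d = |(-22)·(-26) + (-6)·65 + 3·(-28) − 77| / √(484 + 36 + 9) = |21| / 23 = 21/23.

21/23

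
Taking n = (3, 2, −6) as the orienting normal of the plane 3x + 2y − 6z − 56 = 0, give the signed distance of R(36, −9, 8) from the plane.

n·R − 56 = -14.
|n| = 7, so the signed distance is -14/7 = -2.

-2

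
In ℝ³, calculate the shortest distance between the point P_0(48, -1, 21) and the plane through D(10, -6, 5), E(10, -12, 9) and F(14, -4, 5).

20/√14

DE = (0, -6, 4) and DF = (4, 2, 0), so a normal is n = DE × DF = (-8, 16, 24).
n = (-8, 16, 24); n·P − (-56) = 160; |n| = 8√14; distance = 160/(8√14) = 20/√14.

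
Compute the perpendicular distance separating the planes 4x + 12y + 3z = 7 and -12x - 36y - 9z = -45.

Divide the second equation by -3 to match normals: 4x + 12y + 3z = 15.
Both planes have normal n = (4, 12, 3), |n| = 13. Any point on the first plane is at distance |15 − 7|/|n| = 8/13 from the second.

8/13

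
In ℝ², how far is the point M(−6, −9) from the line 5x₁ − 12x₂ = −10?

88/13

d = |5·(-6) + (-12)·(-9) − (-10)| / √(25 + 144) = |88|/13 = 88/13.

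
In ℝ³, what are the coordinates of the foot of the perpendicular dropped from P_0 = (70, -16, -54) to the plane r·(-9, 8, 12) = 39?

The perpendicular from P_0 has direction n = (-9, 8, 12): r = (70, -16, -54) + μ(-9, 8, 12).
Substitute into the plane: n·(P_0 + μn) = 39 gives -1406 + 289μ = 39, so μ = 5.
Foot = (70, -16, -54) + 5·(-9, 8, 12) = (25, 24, 6).

(25, 24, 6)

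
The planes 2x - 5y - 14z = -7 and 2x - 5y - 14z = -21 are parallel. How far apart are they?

Both planes have normal n = (2, -5, -14), |n| = 15. Any point on the first plane is at distance |(-21) − (-7)|/|n| = 14/15 from the second.

14/15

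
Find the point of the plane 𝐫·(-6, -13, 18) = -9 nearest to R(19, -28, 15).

(25, -15, -3)

The perpendicular from R has direction n = (-6, -13, 18): r = (19, -28, 15) + λ(-6, -13, 18).
Substitute into the plane: n·(R + λn) = -9 gives 520 + 529λ = -9, so λ = -1.
Foot = (19, -28, 15) + (-1)·(-6, -13, 18) = (25, -15, -3).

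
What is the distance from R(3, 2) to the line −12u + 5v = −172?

The normal to the line is n = (−12, 5) with |n| = 13.
|n·R − (-172)| = |-26 − (-172)| = 146, so the distance is 146/13.

146/13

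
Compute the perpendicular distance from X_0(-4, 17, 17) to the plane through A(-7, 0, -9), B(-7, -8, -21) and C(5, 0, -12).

5/√53

AB = (0, -8, -12) and AC = (12, 0, -3), so a normal is n = AB × AC = (24, -144, 96).
d = |24·(-4) + (-144)·17 + 96·17 − (-1032)| / √(576 + 20736 + 9216) = |120| / (24√53) = 5/√53.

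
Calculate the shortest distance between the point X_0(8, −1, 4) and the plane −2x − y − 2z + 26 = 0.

Normal vector n = (−2, −1, −2), and n·(8, −1, 4) − (−26) = 3.
|n| = √(4 + 1 + 4) = 3, so the distance is |3|/3 = 1.

1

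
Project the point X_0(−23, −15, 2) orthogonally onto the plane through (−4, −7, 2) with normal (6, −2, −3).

(-11, -19, -4)

The perpendicular from X_0 has direction n = (6, −2, −3): r = (−23, −15, 2) + t(6, −2, −3).
Substitute into the plane: n·(X_0 + tn) = -16 gives -114 + 49t = -16, so t = 2.
Foot = (−23, −15, 2) + 2·(6, −2, −3) = (−11, −19, −4).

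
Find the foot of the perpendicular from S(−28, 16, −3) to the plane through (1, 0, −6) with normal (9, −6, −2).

(-1, -2, -9)

n = (9, −6, −2), |n|² = 121, and n·S − 21 = -363.
t = -363/121 = -3, so the foot is S − t·n = (−28, 16, −3) − (-3)·(9, −6, −2) = (−1, −2, −9).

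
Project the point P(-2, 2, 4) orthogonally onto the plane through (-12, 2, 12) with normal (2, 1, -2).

(-10, -2, 12)

The perpendicular from P has direction n = (2, 1, -2): r = (-2, 2, 4) + μ(2, 1, -2).
Substitute into the plane: n·(P + μn) = -46 gives -10 + 9μ = -46, so μ = -4.
Foot = (-2, 2, 4) + (-4)·(2, 1, -2) = (-10, -2, 12).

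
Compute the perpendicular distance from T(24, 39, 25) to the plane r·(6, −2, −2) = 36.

Normal vector n = (6, −2, −2), and n·(24, 39, 25) − 36 = −20.
|n| = √(36 + 4 + 4) = 2√11, so the distance is |-20|/(2√11) = 10/√11.

10√11/11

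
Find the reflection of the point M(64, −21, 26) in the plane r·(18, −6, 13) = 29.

(-44, 15, -52)

With n = (18, −6, 13), the signed offset is (n·M − 29)/|n|² = 1587/529 = 3.
M' = M − 2t·n = (64, −21, 26) − 6·(18, −6, 13) = (−44, 15, −52).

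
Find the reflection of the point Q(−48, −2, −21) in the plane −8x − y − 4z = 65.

With n = (−8, −1, −4), the signed offset is (n·Q − 65)/|n|² = 405/81 = 5.
Q' = Q − 2t·n = (−48, −2, −21) − 10·(−8, −1, −4) = (32, 8, 19).

(32, 8, 19)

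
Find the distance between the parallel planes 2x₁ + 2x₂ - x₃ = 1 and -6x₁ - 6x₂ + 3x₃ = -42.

13/3

Divide the second equation by -3 to match normals: 2x₁ + 2x₂ - x₃ = 14.
Both planes have normal n = (2, 2, -1), |n| = 3. Any point on the first plane is at distance |14 − 1|/|n| = 13/3 from the second.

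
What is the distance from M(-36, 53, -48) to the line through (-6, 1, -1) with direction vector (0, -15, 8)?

Direction vector d = (0, -15, 8).
AP = (-30, 52, -47), and AP × d = (-289, 240, 450).
|AP × d|² = 343621 and |d|² = 289, so the distance is √(343621/289) = √1189.

√1189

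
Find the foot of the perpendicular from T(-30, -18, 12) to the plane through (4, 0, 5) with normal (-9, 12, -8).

(-492/17, -330/17, 220/17)

The perpendicular from T has direction n = (-9, 12, -8): r = (-30, -18, 12) + λ(-9, 12, -8).
Substitute into the plane: n·(T + λn) = -76 gives -42 + 289λ = -76, so λ = -2/17.
Foot = (-30, -18, 12) + (-2/17)·(-9, 12, -8) = (-492/17, -330/17, 220/17).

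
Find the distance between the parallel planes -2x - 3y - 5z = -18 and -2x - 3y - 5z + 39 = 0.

Both planes have normal n = (-2, -3, -5), |n| = √38. Any point on the first plane is at distance |(-39) − (-18)|/|n| = 21/√38 from the second.

21√38/38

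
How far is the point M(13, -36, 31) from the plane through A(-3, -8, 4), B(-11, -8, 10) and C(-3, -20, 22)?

12√61/61

AB = (-8, 0, 6) and AC = (0, -12, 18), so a normal is n = AB × AC = (72, 144, 96).
d = |72·13 + 144·(-36) + 96·31 − (-984)| / √(5184 + 20736 + 9216) = |-288| / (24√61) = 12/√61.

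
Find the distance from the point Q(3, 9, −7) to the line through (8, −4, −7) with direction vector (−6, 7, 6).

Direction vector d = (−6, 7, 6).
AP = (−5, 13, 0), and AP × d = (78, 30, 43).
|AP × d|² = 8833 and |d|² = 121, so the distance is √(8833/121) = √73.

√73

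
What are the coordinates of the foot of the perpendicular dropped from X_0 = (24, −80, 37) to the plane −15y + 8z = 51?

(24, -5, -3)

The perpendicular from X_0 has direction n = (0, −15, 8): r = (24, −80, 37) + λ(0, −15, 8).
Substitute into the plane: n·(X_0 + λn) = 51 gives 1496 + 289λ = 51, so λ = -5.
Foot = (24, −80, 37) + (-5)·(0, −15, 8) = (24, −5, −3).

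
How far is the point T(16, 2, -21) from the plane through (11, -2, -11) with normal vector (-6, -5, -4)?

The plane has equation n·(r − (11, -2, -11)) = 0, i.e. n·r = -12.
d = |(-6)·16 + (-5)·2 + (-4)·(-21) − (-12)| / √(36 + 25 + 16) = |-10| / √77 = 10√77/77.

10√77/77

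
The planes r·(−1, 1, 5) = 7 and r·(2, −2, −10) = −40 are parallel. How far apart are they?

13/(3√3)

Divide the second equation by -2 to match normals: −x + y + 5z = 20.
With common normal n = (−1, 1, 5) (|n| = 3√3), the distance is |7 − 20|/|n| = 13/(3√3).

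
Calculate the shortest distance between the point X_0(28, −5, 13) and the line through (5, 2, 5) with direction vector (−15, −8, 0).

√353

Direction vector d = (−15, −8, 0).
AP = (23, −7, 8); AP·d = -289, |AP|² = 642, |d|² = 289.
distance² = |AP|² − (AP·d)²/|d|² = 642 − 83521/289 = 353, so the distance is √353.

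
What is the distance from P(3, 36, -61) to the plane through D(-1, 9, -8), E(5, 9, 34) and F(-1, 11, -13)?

DE = (6, 0, 42) and DF = (0, 2, -5), so a normal is n = DE × DF = (-84, 30, 12).
Then n·(3, 36, -61) - 258 = -162.
|n| = √(7056 + 900 + 144) = 90, so the distance is |-162|/90 = 9/5.

9/5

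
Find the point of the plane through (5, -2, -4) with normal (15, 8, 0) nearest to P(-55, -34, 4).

(5, -2, 4)

The perpendicular from P has direction n = (15, 8, 0): r = (-55, -34, 4) + μ(15, 8, 0).
Substitute into the plane: n·(P + μn) = 59 gives -1097 + 289μ = 59, so μ = 4.
Foot = (-55, -34, 4) + 4·(15, 8, 0) = (5, -2, 4).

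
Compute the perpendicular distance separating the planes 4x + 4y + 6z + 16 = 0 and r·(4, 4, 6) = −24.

With common normal n = (4, 4, 6) (|n| = 2√17), the distance is |(-16) − (-24)|/|n| = 8/(2√17) = 4/√17.

4/√17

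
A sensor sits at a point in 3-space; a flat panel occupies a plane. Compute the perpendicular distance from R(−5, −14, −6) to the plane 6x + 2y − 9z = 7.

1

d = |6·(-5) + 2·(-14) + (-9)·(-6) − 7| / √(36 + 4 + 81) = |-11| / 11 = 1.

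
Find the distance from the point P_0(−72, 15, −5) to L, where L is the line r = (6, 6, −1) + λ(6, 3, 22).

6√157

Direction vector d = (6, 3, 22).
AP = (−78, 9, −4), and AP × d = (210, 1692, −288).
|AP × d|² = 2989908 and |d|² = 529, so the distance is √(2989908/529) = √5652 = 6√157.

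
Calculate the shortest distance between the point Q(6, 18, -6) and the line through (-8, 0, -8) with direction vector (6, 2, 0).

Direction vector d = (6, 2, 0).
AP = (14, 18, 2); AP·d = 120, |AP|² = 524, |d|² = 40.
distance² = |AP|² − (AP·d)²/|d|² = 524 − 14400/40 = 164, so the distance is 2√41.

2√41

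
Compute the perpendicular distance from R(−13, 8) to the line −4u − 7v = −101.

The normal to the line is n = (−4, −7) with |n| = √65.
|n·R − (-101)| = |-4 − (-101)| = 97, so the distance is 97/√65.

97√65/65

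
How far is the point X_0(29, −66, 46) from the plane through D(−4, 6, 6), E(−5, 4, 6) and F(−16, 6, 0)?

DE = (−1, −2, 0) and DF = (−12, 0, −6), so a normal is n = DE × DF = (12, −6, −24).
Then n·(29, −66, 46) − (−228) = −132.
|n| = √(144 + 36 + 576) = 6√21, so the distance is |-132|/(6√21) = 22/√21.

22√21/21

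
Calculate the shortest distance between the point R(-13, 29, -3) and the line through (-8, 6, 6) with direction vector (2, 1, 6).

Direction vector d = (2, 1, 6).
AP = (-5, 23, -9), and AP × d = (147, 12, -51).
|AP × d|² = 24354 and |d|² = 41, so the distance is √(24354/41) = √594 = 3√66.

3√66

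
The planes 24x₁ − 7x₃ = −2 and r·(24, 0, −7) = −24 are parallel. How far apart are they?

With common normal n = (24, 0, −7) (|n| = 25), the distance is |(-2) − (-24)|/|n| = 22/25.

22/25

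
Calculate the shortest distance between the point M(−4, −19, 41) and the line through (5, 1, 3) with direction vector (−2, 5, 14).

5√41

Direction vector d = (−2, 5, 14).
AP = (−9, −20, 38), and AP × d = (−470, 50, −85).
|AP × d|² = 230625 and |d|² = 225, so the distance is √(230625/225) = √1025 = 5√41.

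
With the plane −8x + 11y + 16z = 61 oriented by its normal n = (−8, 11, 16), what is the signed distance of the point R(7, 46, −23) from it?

n·R − 61 = 21.
|n| = 21, so the signed distance is 21/21 = 1.

1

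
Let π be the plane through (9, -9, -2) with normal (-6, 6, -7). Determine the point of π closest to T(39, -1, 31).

n = (-6, 6, -7), |n|² = 121, and n·T − (-94) = -363.
t = -363/121 = -3, so the foot is T − t·n = (39, -1, 31) − (-3)·(-6, 6, -7) = (21, 17, 10).

(21, 17, 10)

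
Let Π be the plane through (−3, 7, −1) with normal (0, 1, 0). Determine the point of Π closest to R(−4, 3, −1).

n = (0, 1, 0), |n|² = 1, and n·R − 7 = -4.
t = -4/1 = -4, so the foot is R − t·n = (−4, 3, −1) − (-4)·(0, 1, 0) = (−4, 7, −1).

(-4, 7, -1)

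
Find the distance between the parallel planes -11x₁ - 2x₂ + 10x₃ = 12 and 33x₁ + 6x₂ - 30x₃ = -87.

17/15

Divide the second equation by -3 to match normals: -11x₁ - 2x₂ + 10x₃ = 29.
With common normal n = (-11, -2, 10) (|n| = 15), the distance is |12 − 29|/|n| = 17/15.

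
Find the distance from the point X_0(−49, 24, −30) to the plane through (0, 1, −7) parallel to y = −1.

23

Parallel planes share the normal n = (0, 1, 0); since (0, 1, −7) lies on the plane, its equation is y = 1.
n = (0, 1, 0); n·P − 1 = 23; |n| = 1; distance = 23/1 = 23.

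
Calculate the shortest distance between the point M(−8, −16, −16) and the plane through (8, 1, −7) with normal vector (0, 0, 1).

9

The plane has equation n·(r − (8, 1, −7)) = 0, i.e. n·r = -7.
Then n·(−8, −16, −16) − (−7) = −9.
|n| = √(0 + 0 + 1) = 1, so the distance is |-9|/1 = 9.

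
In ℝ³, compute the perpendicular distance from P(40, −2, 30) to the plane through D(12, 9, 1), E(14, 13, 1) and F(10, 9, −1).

DE = (2, 4, 0) and DF = (−2, 0, −2), so a normal is n = DE × DF = (−8, 4, 8).
Then n·(40, −2, 30) − (−52) = −36.
|n| = √(64 + 16 + 64) = 12, so the distance is |-36|/12 = 3.

3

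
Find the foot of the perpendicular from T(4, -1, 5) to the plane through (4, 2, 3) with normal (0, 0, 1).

(4, -1, 3)

The perpendicular from T has direction n = (0, 0, 1): r = (4, -1, 5) + μ(0, 0, 1).
Substitute into the plane: n·(T + μn) = 3 gives 5 + 1μ = 3, so μ = -2.
Foot = (4, -1, 5) + (-2)·(0, 0, 1) = (4, -1, 3).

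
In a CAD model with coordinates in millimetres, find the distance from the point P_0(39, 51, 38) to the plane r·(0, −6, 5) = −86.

30/√61

Normal vector n = (0, −6, 5), and n·(39, 51, 38) − (−86) = −30.
|n| = √(0 + 36 + 25) = √61, so the distance is |-30|/√61 = 30/√61.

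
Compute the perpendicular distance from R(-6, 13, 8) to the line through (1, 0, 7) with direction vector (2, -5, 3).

√67

Direction vector d = (2, -5, 3).
AP = (-7, 13, 1), and AP × d = (44, 23, 9).
|AP × d|² = 2546 and |d|² = 38, so the distance is √(2546/38) = √67.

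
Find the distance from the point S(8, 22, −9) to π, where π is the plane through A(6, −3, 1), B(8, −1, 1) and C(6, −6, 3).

AB = (2, 2, 0) and AC = (0, −3, 2), so a normal is n = AB × AC = (4, −4, −6).
Then n·(8, 22, −9) − 30 = −32.
|n| = √(16 + 16 + 36) = 2√17, so the distance is |-32|/(2√17) = 16/√17.

16/√17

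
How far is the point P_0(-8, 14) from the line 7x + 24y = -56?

336/25

The normal to the line is n = (7, 24) with |n| = 25.
|n·P_0 − (-56)| = |280 − (-56)| = 336, so the distance is 336/25.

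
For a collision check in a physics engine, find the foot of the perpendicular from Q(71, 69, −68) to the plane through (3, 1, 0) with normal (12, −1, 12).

n = (12, −1, 12), |n|² = 289, and n·Q − 35 = -68.
t = -68/289 = -4/17, so the foot is Q − t·n = (71, 69, −68) − (-4/17)·(12, −1, 12) = (1255/17, 1169/17, −1108/17).

(1255/17, 1169/17, -1108/17)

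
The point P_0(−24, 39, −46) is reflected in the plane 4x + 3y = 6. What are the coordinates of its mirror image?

(-144/5, 177/5, -46)

n = (4, 3, 0), |n|² = 25, n·P_0 − 6 = 15, so t = 15/25 = 3/5.
Foot F = P_0 − (3/5)·n = (−132/5, 186/5, −46); the reflection is 2F − P_0 = (−144/5, 177/5, −46).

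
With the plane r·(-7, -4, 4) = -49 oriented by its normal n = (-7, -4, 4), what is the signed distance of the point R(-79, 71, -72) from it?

10/3

n·R − (-49) = 30.
|n| = 9, so the signed distance is 30/9 = 10/3.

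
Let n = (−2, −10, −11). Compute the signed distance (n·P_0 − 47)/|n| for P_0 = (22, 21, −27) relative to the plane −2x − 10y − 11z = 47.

n·P_0 − 47 = -4.
|n| = 15, so the signed distance is -4/15.

-4/15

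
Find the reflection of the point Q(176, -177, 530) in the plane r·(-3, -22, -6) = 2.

(4096/23, -3719/23, 12286/23)

With n = (-3, -22, -6), the signed offset is (n·Q − 2)/|n|² = 184/529 = 8/23.
Q' = Q − 2t·n = (176, -177, 530) − (16/23)·(-3, -22, -6) = (4096/23, -3719/23, 12286/23).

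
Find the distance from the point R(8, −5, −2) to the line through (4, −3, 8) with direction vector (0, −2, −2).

Direction vector d = (0, −2, −2).
AP = (4, −2, −10), and AP × d = (−16, 8, −8).
|AP × d|² = 384 and |d|² = 8, so the distance is √(384/8) = √48 = 4√3.

4√3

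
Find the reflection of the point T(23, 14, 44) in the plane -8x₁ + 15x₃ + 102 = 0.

n = (-8, 0, 15), |n|² = 289, n·T − (-102) = 578, so t = 578/289 = 2.
Foot F = T − 2·n = (39, 14, 14); the reflection is 2F − T = (55, 14, -16).

(55, 14, -16)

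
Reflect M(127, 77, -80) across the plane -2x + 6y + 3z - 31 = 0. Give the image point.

With n = (-2, 6, 3), the signed offset is (n·M − 31)/|n|² = -63/49 = -9/7.
M' = M − 2t·n = (127, 77, -80) − (-18/7)·(-2, 6, 3) = (853/7, 647/7, -506/7).

(853/7, 647/7, -506/7)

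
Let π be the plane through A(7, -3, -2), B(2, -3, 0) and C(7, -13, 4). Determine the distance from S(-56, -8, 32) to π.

AB = (-5, 0, 2) and AC = (0, -10, 6), so a normal is n = AB × AC = (20, 30, 50).
d = |20·(-56) + 30·(-8) + 50·32 − (-50)| / √(400 + 900 + 2500) = |290| / (10√38) = 29/√38.

29/√38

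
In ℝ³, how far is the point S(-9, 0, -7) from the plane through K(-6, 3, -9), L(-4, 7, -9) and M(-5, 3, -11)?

KL = (2, 4, 0) and KM = (1, 0, -2), so a normal is n = KL × KM = (-8, 4, -4).
n = (-8, 4, -4); n·P − 96 = 4; |n| = 4√6; distance = 4/(4√6) = 1/√6.

√6/6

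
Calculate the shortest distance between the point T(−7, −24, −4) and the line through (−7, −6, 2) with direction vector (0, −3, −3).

6√2

Direction vector d = (0, −3, −3).
AP = (0, −18, −6); AP·d = 72, |AP|² = 360, |d|² = 18.
distance² = |AP|² − (AP·d)²/|d|² = 360 − 5184/18 = 72, so the distance is 6√2.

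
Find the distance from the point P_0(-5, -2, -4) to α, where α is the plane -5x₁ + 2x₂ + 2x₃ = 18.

n = (-5, 2, 2); n·P − 18 = -5; |n| = √33; distance = 5/√33 = 5√33/33.

5/√33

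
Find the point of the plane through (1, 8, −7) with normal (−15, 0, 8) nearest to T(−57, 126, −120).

(-999/17, 126, -2024/17)

n = (−15, 0, 8), |n|² = 289, and n·T − (-71) = -34.
t = -34/289 = -2/17, so the foot is T − t·n = (−57, 126, −120) − (-2/17)·(−15, 0, 8) = (−999/17, 126, −2024/17).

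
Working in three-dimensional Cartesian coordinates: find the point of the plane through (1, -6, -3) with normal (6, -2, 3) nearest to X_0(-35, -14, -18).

The perpendicular from X_0 has direction n = (6, -2, 3): r = (-35, -14, -18) + μ(6, -2, 3).
Substitute into the plane: n·(X_0 + μn) = 9 gives -236 + 49μ = 9, so μ = 5.
Foot = (-35, -14, -18) + 5·(6, -2, 3) = (-5, -24, -3).

(-5, -24, -3)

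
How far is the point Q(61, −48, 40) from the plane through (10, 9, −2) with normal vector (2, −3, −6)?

The plane has equation n·(r − (10, 9, −2)) = 0, i.e. n·r = 5.
n = (2, −3, −6); n·P − 5 = 21; |n| = 7; distance = 21/7 = 3.

3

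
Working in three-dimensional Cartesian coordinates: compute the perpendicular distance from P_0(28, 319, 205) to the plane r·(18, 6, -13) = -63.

n = (18, 6, -13); n·P − (-63) = -184; |n| = 23; distance = 184/23 = 8.

8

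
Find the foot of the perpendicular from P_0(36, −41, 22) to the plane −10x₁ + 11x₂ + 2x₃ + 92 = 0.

The perpendicular from P_0 has direction n = (−10, 11, 2): r = (36, −41, 22) + λ(−10, 11, 2).
Substitute into the plane: n·(P_0 + λn) = -92 gives -767 + 225λ = -92, so λ = 3.
Foot = (36, −41, 22) + 3·(−10, 11, 2) = (6, −8, 28).

(6, -8, 28)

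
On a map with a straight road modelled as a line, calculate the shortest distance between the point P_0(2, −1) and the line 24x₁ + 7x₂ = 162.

121/25

The normal to the line is n = (24, 7) with |n| = 25.
|n·P_0 − 162| = |41 − 162| = 121, so the distance is 121/25.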